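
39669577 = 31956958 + 7712619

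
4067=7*581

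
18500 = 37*500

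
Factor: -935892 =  - 2^2*3^2*25997^1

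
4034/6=2017/3=672.33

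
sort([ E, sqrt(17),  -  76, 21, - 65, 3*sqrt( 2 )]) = [ - 76, - 65,E, sqrt( 17 ), 3  *sqrt(2 ),21 ]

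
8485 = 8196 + 289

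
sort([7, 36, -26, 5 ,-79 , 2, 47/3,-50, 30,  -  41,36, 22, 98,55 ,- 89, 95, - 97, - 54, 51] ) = [-97, -89, - 79,-54, -50,  -  41,  -  26, 2,5,7,47/3, 22 , 30,36,36, 51,55 , 95, 98]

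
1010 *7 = 7070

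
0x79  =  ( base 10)121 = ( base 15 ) 81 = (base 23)56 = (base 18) 6D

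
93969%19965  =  14109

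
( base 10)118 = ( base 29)42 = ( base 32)3M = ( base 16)76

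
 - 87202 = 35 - 87237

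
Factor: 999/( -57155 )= -3^3*5^( - 1) *7^(-1)  *  23^(-1)*37^1*71^( -1) 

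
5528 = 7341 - 1813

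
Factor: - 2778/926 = -3^1 =- 3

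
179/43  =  179/43 = 4.16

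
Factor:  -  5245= - 5^1 * 1049^1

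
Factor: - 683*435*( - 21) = 3^2*5^1*7^1 * 29^1*683^1= 6239205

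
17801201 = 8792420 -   -  9008781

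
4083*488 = 1992504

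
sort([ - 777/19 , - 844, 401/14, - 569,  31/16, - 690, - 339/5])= [ -844,- 690, -569, - 339/5, - 777/19,31/16 , 401/14]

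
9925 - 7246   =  2679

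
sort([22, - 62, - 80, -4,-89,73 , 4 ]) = [ - 89,  -  80, - 62 , - 4, 4, 22,73]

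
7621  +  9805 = 17426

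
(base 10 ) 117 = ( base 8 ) 165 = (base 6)313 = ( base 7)225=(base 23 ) 52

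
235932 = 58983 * 4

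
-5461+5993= 532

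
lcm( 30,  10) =30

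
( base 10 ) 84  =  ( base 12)70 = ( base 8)124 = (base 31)2M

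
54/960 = 9/160=0.06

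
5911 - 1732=4179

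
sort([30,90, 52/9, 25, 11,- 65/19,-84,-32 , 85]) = [-84, - 32, - 65/19, 52/9, 11, 25, 30,85,  90 ]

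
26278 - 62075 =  - 35797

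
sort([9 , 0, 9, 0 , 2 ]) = [0,0,2,9,  9 ] 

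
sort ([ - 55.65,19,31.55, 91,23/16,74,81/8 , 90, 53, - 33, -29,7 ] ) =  [-55.65 , - 33,  -  29,23/16,  7,81/8,19,31.55, 53,74,90,91]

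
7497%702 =477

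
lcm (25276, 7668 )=682452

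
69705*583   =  40638015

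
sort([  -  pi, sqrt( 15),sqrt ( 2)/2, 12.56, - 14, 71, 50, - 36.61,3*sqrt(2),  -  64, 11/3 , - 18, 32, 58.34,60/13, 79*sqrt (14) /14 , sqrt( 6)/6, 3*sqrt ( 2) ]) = [- 64, - 36.61, - 18, - 14,-pi, sqrt( 6 ) /6,sqrt(2)/2, 11/3,sqrt ( 15), 3 * sqrt( 2 ), 3 * sqrt ( 2), 60/13, 12.56,79 * sqrt( 14) /14,32, 50,58.34, 71]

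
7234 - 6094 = 1140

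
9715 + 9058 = 18773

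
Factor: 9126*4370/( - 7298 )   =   - 2^1*3^3*5^1*13^2*19^1*23^1 *41^(  -  1 )  *89^(- 1) = -19940310/3649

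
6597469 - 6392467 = 205002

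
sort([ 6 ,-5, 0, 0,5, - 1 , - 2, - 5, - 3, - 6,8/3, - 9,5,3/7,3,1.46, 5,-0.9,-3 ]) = [ - 9, - 6,-5,-5, - 3, - 3,-2,-1, - 0.9, 0,0, 3/7,1.46,8/3,3, 5, 5,5,6] 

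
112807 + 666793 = 779600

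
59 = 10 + 49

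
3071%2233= 838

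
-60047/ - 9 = 60047/9  =  6671.89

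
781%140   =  81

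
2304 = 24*96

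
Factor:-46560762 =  - 2^1*3^2*2586709^1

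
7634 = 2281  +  5353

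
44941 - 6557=38384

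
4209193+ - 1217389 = 2991804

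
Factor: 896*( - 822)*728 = -536180736=- 2^11*3^1 * 7^2*13^1*137^1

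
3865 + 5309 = 9174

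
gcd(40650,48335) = 5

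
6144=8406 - 2262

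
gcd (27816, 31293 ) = 3477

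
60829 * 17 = 1034093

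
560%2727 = 560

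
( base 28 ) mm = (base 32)JU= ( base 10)638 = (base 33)jb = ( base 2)1001111110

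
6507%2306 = 1895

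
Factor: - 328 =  - 2^3*41^1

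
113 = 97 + 16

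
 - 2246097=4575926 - 6822023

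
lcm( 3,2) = 6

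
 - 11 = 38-49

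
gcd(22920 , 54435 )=2865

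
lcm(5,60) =60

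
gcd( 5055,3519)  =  3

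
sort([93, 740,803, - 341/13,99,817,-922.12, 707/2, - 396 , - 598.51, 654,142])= [-922.12 , - 598.51,-396,  -  341/13, 93,99 , 142, 707/2 , 654,  740,803,  817 ]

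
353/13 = 353/13 = 27.15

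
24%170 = 24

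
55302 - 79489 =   -  24187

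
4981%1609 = 154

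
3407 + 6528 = 9935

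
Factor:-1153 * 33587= -1153^1 * 33587^1 = - 38725811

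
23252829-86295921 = -63043092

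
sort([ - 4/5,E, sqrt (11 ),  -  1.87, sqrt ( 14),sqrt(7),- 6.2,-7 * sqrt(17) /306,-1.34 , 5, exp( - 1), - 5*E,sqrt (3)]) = [ - 5 * E, - 6.2 , - 1.87,- 1.34, - 4/5,  -  7 * sqrt(17 ) /306 , exp( - 1 ), sqrt (3), sqrt (7 ), E , sqrt( 11),sqrt( 14),5 ]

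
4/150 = 2/75 =0.03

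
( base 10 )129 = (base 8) 201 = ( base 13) 9C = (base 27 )4L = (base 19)6f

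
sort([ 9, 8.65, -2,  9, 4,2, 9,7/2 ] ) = [  -  2,2, 7/2,  4, 8.65,  9  ,  9,  9] 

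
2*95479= 190958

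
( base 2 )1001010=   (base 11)68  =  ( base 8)112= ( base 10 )74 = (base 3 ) 2202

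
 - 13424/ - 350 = 38 + 62/175  =  38.35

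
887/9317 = 887/9317 = 0.10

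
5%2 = 1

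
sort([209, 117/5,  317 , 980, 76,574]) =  [ 117/5,76,209,317,574, 980 ]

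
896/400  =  2 + 6/25 = 2.24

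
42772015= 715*59821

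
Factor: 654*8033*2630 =13816920660 = 2^2*3^1*5^1*29^1*109^1*263^1*277^1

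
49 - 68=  - 19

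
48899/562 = 87+5/562 = 87.01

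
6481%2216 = 2049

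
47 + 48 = 95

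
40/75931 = 40/75931=0.00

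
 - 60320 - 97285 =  - 157605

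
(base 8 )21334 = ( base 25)e6o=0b10001011011100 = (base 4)2023130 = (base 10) 8924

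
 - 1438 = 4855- 6293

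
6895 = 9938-3043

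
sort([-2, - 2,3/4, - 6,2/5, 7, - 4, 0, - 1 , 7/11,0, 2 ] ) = [ - 6,  -  4, - 2, - 2,-1, 0,0,2/5, 7/11,3/4,2 , 7]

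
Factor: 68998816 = 2^5*97^1 * 22229^1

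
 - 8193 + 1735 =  - 6458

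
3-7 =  - 4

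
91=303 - 212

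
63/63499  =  63/63499=0.00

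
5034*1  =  5034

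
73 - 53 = 20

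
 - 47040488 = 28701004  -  75741492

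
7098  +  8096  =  15194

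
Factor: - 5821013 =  - 11^1*529183^1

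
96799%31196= 3211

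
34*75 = 2550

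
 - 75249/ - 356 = 75249/356 = 211.37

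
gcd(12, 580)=4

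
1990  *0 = 0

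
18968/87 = 218 + 2/87 = 218.02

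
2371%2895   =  2371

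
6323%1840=803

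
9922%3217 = 271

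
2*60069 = 120138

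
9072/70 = 129 + 3/5 = 129.60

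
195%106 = 89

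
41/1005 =41/1005=0.04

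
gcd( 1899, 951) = 3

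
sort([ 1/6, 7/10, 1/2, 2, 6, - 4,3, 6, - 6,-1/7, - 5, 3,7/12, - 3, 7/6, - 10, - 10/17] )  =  [ - 10,-6, - 5, - 4, - 3, - 10/17 ,-1/7,1/6, 1/2, 7/12 , 7/10,  7/6,2, 3, 3,  6 , 6]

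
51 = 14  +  37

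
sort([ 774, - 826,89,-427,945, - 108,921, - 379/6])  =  [ - 826,  -  427,-108, - 379/6,89, 774,921,945 ] 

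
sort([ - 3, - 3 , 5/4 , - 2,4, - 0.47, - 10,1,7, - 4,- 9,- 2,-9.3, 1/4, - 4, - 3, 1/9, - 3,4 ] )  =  [-10, -9.3, - 9,  -  4,-4, - 3,-3, - 3 , - 3,-2,-2, - 0.47, 1/9 , 1/4,1, 5/4 , 4,4, 7 ] 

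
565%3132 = 565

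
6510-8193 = -1683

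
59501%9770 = 881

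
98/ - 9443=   -  14/1349  =  -0.01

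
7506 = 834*9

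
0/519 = 0=0.00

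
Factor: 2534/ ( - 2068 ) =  - 2^( - 1 ) * 7^1*11^( - 1 )*47^( - 1 )*181^1 = - 1267/1034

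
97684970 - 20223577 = 77461393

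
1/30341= 1/30341 = 0.00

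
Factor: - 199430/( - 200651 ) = 2^1 * 5^1*7^2*17^( - 1)*29^( - 1 ) = 490/493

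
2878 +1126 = 4004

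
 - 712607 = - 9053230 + 8340623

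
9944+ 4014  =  13958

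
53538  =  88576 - 35038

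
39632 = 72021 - 32389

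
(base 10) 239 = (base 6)1035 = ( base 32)7f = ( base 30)7t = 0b11101111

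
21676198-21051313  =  624885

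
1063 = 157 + 906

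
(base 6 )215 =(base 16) 53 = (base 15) 58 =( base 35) 2d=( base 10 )83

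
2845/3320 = 569/664 = 0.86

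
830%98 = 46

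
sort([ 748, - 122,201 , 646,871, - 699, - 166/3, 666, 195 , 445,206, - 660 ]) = [ - 699,-660 , - 122, - 166/3,195  ,  201, 206 , 445,646,666, 748,871]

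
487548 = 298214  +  189334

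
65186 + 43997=109183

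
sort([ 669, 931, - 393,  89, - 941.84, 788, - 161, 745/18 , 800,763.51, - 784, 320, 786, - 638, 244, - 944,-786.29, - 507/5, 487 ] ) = [ - 944, - 941.84, - 786.29,- 784, - 638, - 393, -161,  -  507/5, 745/18,  89, 244, 320 , 487, 669, 763.51, 786, 788, 800,931]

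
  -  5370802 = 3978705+- 9349507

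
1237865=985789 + 252076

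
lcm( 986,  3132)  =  53244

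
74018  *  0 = 0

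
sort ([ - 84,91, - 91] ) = [ - 91, - 84, 91]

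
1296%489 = 318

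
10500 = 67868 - 57368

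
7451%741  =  41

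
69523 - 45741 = 23782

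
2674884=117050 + 2557834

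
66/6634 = 33/3317 = 0.01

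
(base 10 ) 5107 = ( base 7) 20614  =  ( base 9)7004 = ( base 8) 11763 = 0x13f3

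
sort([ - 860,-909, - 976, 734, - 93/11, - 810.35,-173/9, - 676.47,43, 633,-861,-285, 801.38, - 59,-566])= [-976, - 909, - 861,- 860,-810.35,-676.47 ,-566,-285, - 59,  -  173/9,-93/11,43,633,734,801.38]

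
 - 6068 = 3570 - 9638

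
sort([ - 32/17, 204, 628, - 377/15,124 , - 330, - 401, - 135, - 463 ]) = [ - 463, - 401, - 330, - 135 , - 377/15,-32/17,124,  204,628]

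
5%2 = 1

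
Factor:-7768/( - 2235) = 2^3*3^( - 1)*5^ (  -  1 )*149^( - 1 ) * 971^1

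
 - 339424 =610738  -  950162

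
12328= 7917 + 4411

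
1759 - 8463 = -6704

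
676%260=156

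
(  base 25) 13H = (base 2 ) 1011001101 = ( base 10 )717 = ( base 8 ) 1315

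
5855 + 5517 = 11372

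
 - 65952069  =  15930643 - 81882712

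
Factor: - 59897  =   - 89^1*673^1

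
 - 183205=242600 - 425805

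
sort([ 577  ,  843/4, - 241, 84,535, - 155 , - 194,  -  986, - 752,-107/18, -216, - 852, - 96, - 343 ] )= [ - 986,-852, - 752, - 343, - 241, - 216, - 194 , - 155, - 96, - 107/18, 84,843/4 , 535,577 ]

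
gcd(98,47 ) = 1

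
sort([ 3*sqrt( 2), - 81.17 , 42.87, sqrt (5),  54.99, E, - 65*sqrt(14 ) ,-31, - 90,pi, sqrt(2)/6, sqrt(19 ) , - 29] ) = [  -  65 * sqrt(14), - 90, - 81.17 ,-31, - 29 , sqrt(2)/6, sqrt( 5 ),E,pi,3*sqrt(2), sqrt( 19),42.87,54.99]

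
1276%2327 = 1276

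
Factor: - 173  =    -  173^1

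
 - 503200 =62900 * ( - 8)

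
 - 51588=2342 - 53930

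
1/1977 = 1/1977 = 0.00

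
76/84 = 19/21 =0.90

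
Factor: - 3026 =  - 2^1*17^1*89^1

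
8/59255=8/59255  =  0.00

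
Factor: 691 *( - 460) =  - 2^2 * 5^1*23^1*691^1 = - 317860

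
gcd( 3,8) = 1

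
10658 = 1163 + 9495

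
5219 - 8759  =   - 3540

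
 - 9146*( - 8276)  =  75692296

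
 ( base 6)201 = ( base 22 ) 37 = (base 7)133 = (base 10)73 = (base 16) 49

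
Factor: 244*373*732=2^4*3^1 *61^2 * 373^1 =66620784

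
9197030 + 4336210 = 13533240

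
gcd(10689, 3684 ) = 3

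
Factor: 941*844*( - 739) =-2^2*211^1*739^1*941^1= - 586916756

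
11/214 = 11/214 = 0.05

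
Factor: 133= 7^1*19^1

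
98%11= 10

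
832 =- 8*(-104)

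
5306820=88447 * 60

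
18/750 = 3/125 = 0.02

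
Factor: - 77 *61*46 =  -  216062 = -2^1*7^1*11^1*23^1*61^1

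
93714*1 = 93714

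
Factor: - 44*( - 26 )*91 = 2^3*7^1*11^1*13^2 =104104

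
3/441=1/147 = 0.01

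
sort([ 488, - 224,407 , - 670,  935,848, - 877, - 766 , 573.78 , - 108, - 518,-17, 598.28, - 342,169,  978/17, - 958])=[  -  958,-877, - 766,-670, - 518, - 342, - 224, - 108 ,- 17,  978/17,  169,  407, 488,573.78,598.28,  848, 935]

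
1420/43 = 33 + 1/43 = 33.02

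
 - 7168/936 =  -896/117 = - 7.66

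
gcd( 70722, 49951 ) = 1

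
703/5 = 140 + 3/5 = 140.60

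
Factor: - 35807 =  - 61^1*587^1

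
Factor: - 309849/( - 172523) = 3^1*13^( - 1)*23^(-1)*179^1 = 537/299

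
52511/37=52511/37  =  1419.22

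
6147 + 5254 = 11401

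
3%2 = 1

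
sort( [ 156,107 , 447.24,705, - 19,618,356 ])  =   [ - 19,107,156, 356,  447.24, 618 , 705]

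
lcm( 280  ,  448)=2240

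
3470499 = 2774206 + 696293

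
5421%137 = 78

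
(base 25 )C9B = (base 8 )17070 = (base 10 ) 7736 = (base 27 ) AGE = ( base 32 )7ho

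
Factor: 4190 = 2^1 *5^1*419^1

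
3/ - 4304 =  - 1+4301/4304 = - 0.00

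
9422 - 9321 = 101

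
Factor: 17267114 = 2^1*2203^1*3919^1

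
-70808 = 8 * ( - 8851) 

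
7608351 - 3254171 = 4354180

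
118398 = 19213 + 99185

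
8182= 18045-9863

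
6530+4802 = 11332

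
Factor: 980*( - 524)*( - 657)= 2^4*  3^2 * 5^1*7^2 * 73^1 * 131^1  =  337382640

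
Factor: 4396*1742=2^3 * 7^1*13^1*67^1*157^1=7657832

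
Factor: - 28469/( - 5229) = 3^( - 2) *7^2 = 49/9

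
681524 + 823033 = 1504557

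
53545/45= 10709/9= 1189.89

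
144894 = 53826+91068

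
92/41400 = 1/450  =  0.00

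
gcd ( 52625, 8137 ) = 1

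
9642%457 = 45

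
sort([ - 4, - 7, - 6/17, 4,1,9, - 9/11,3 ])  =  [ - 7,-4, - 9/11,-6/17,1,3,  4 , 9 ] 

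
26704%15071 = 11633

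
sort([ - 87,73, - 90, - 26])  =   [ - 90,-87, - 26,73]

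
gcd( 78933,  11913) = 3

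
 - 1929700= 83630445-85560145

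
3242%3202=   40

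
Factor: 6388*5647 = 2^2 * 1597^1*5647^1 = 36073036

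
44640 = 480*93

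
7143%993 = 192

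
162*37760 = 6117120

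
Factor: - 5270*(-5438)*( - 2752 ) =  - 2^8*5^1*17^1*31^1*43^1*2719^1 = - 78867531520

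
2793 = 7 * 399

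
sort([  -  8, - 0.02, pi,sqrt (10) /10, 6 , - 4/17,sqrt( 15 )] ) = [ - 8, - 4/17 ,-0.02,  sqrt(10 ) /10, pi, sqrt(15),6] 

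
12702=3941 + 8761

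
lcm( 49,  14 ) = 98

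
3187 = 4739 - 1552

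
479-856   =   - 377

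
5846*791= 4624186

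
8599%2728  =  415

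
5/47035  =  1/9407 = 0.00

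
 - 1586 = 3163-4749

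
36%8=4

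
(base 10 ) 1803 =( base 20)4a3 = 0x70B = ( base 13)a89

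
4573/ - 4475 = -4573/4475=- 1.02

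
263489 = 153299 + 110190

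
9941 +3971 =13912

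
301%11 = 4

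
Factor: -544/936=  - 2^2*3^( - 2)*13^(-1 )*17^1  =  - 68/117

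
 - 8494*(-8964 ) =76140216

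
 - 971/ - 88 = 971/88 = 11.03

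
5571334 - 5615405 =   -  44071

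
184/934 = 92/467= 0.20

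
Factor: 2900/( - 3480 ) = -5/6 = -2^( - 1)*3^(-1)*5^1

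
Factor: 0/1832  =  0 = 0^1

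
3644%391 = 125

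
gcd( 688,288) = 16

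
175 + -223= - 48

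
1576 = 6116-4540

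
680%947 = 680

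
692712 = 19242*36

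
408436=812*503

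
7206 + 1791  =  8997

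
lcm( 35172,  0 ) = 0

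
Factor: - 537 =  - 3^1*179^1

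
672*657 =441504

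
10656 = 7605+3051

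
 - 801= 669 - 1470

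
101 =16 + 85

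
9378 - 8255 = 1123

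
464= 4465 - 4001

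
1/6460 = 1/6460=0.00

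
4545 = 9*505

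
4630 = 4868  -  238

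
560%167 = 59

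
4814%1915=984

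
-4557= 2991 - 7548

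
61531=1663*37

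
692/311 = 692/311 = 2.23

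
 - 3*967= - 2901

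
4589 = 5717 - 1128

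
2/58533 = 2/58533 = 0.00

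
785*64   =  50240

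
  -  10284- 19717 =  - 30001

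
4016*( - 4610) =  - 18513760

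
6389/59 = 108 + 17/59 = 108.29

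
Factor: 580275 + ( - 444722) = 11^1*12323^1 = 135553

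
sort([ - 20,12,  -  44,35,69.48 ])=[ - 44, - 20,12,35,69.48 ] 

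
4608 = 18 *256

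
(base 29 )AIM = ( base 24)fd2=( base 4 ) 2023322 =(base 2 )10001011111010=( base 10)8954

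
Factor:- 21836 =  - 2^2*53^1*103^1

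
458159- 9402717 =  - 8944558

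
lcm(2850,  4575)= 173850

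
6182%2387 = 1408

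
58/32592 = 29/16296 = 0.00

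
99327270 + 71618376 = 170945646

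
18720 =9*2080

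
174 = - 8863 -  - 9037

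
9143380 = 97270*94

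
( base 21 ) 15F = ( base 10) 561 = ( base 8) 1061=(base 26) LF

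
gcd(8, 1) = 1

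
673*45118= 30364414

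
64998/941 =64998/941 = 69.07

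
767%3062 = 767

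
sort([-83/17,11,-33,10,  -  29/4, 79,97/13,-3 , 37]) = [ - 33,-29/4, - 83/17, - 3,97/13, 10, 11,37, 79]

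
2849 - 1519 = 1330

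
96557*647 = 62472379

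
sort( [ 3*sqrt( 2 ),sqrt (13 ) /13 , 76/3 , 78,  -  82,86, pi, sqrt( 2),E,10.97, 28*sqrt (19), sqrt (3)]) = [ - 82, sqrt( 13) /13,sqrt( 2),sqrt(3 ),E,pi,  3*sqrt( 2 ),10.97,76/3,  78,86,  28*sqrt( 19)]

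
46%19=8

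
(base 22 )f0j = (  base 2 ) 1110001101111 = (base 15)2254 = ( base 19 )1132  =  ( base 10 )7279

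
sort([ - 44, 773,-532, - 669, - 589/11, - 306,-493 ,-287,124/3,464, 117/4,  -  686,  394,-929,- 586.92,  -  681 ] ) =[ -929, - 686, - 681, - 669 , - 586.92, - 532,-493,-306,- 287,- 589/11, - 44,117/4,124/3, 394, 464, 773]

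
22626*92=2081592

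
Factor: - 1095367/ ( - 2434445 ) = 5^ ( - 1 ) * 7^1*13^(  -  1)*43^( - 1)*67^(-1 )*12037^1=84259/187265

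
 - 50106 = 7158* ( -7 ) 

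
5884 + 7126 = 13010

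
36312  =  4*9078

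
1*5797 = 5797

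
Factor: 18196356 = 2^2*3^1*1516363^1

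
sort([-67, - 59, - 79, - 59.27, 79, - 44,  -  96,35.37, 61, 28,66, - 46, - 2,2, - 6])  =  [ - 96, - 79, - 67, - 59.27, - 59,-46, - 44, - 6, - 2, 2,28, 35.37, 61 , 66, 79 ] 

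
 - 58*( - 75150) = 4358700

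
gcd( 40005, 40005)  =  40005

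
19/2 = 9 + 1/2 = 9.50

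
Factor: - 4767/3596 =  - 2^( - 2 )*3^1*7^1 * 29^( - 1)*31^( - 1) * 227^1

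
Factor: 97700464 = 2^4*6106279^1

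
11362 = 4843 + 6519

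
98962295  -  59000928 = 39961367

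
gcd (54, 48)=6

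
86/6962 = 43/3481=0.01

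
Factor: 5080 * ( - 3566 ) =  - 18115280  =  - 2^4 * 5^1 * 127^1*1783^1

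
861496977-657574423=203922554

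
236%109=18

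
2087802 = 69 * 30258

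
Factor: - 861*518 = - 445998 = -2^1*3^1 * 7^2 * 37^1*41^1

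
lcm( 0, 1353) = 0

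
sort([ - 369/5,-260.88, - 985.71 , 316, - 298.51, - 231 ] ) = [ - 985.71, - 298.51,- 260.88, - 231, - 369/5, 316 ] 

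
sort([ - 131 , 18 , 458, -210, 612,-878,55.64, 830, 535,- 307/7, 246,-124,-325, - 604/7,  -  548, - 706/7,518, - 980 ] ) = [-980,-878,  -  548, - 325, - 210, - 131, - 124,-706/7,-604/7,-307/7,18,55.64,246,458, 518, 535,612, 830]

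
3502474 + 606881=4109355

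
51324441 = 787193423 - 735868982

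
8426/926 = 4213/463 = 9.10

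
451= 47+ 404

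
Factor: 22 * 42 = 924 = 2^2 * 3^1 * 7^1 *11^1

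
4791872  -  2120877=2670995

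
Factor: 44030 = 2^1*5^1 * 7^1 * 17^1*37^1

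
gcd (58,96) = 2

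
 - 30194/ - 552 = 54  +  193/276 = 54.70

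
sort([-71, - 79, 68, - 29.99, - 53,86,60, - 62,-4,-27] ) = [ - 79 , - 71, - 62, - 53,  -  29.99, - 27,-4, 60, 68, 86 ] 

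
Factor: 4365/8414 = 2^( - 1)*3^2*5^1 * 7^(-1 ) * 97^1*601^( - 1)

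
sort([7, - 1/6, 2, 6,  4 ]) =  [  -  1/6, 2,4, 6,7 ]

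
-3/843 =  - 1+ 280/281 = - 0.00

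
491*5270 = 2587570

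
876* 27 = 23652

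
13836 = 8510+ 5326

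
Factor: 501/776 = 2^ (-3)*3^1*97^( - 1)*167^1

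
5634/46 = 2817/23 = 122.48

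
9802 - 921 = 8881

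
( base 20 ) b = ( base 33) B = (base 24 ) B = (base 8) 13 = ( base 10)11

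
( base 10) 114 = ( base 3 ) 11020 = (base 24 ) 4I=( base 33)3f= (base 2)1110010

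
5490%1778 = 156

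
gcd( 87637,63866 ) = 11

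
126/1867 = 126/1867 = 0.07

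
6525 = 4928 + 1597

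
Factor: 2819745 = 3^3 * 5^1*20887^1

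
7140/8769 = 2380/2923 =0.81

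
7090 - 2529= 4561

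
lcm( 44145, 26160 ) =706320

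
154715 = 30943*5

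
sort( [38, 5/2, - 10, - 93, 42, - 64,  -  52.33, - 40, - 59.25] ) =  [ - 93,- 64, - 59.25, - 52.33,-40, - 10,  5/2, 38,42 ] 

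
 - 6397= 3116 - 9513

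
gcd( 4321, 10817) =29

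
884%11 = 4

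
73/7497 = 73/7497=0.01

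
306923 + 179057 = 485980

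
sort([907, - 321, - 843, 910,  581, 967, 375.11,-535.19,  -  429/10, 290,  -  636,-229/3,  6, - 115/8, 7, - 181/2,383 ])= [- 843 , - 636, - 535.19,-321, - 181/2, - 229/3,-429/10,-115/8, 6, 7,290,  375.11,  383, 581, 907,910, 967]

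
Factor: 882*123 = 108486 = 2^1*3^3*7^2*41^1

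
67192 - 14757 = 52435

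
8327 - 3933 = 4394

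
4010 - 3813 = 197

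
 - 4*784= - 3136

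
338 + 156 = 494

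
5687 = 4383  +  1304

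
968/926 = 1  +  21/463= 1.05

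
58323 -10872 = 47451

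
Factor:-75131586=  - 2^1*3^2*19^1*219683^1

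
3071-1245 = 1826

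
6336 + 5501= 11837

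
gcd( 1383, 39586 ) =1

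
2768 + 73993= 76761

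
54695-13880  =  40815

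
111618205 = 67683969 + 43934236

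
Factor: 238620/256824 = 2^(-1) * 3^(-2)*5^1*29^(- 1)*97^1 = 485/522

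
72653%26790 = 19073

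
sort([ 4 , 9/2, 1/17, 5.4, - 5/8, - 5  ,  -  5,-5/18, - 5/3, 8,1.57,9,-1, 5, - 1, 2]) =[ - 5, - 5, - 5/3, - 1, - 1 ,-5/8,-5/18, 1/17 , 1.57 , 2, 4,9/2,5, 5.4, 8,9]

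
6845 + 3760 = 10605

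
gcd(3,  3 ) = 3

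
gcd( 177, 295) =59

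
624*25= 15600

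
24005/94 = 24005/94= 255.37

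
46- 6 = 40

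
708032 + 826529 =1534561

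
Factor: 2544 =2^4*3^1*53^1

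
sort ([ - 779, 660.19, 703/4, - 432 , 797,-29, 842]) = [-779 ,-432,-29, 703/4,  660.19, 797, 842]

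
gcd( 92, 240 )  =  4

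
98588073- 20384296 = 78203777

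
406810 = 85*4786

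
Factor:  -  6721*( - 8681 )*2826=2^1*3^2*11^1*13^1 * 47^1*157^1*8681^1 = 164882972826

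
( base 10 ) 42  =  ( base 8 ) 52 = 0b101010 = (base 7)60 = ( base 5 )132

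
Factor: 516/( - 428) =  - 129/107 = -  3^1*43^1 * 107^( - 1 )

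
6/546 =1/91 =0.01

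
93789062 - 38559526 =55229536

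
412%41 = 2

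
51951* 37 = 1922187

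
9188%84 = 32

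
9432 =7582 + 1850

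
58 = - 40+98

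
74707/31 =74707/31=2409.90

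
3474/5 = 694 + 4/5 = 694.80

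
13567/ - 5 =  - 2714 + 3/5 = - 2713.40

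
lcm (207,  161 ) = 1449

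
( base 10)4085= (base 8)7765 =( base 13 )1B23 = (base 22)89F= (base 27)5G8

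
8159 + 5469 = 13628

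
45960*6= 275760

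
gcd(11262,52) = 2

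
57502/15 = 3833 + 7/15 = 3833.47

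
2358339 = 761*3099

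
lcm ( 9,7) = 63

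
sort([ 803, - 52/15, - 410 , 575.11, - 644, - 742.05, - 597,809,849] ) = [ - 742.05, - 644, - 597 , - 410, - 52/15,575.11,803,809, 849 ] 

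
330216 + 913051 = 1243267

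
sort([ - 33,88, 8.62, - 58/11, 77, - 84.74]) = [ - 84.74,  -  33, - 58/11, 8.62,77, 88] 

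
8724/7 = 8724/7 = 1246.29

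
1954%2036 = 1954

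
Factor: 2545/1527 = 5/3 = 3^(-1)*5^1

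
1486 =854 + 632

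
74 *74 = 5476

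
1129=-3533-  -  4662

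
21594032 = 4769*4528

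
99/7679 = 99/7679  =  0.01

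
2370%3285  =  2370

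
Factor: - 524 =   -  2^2*131^1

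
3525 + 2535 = 6060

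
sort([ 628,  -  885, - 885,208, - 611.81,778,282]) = [  -  885, - 885, - 611.81,  208,282, 628 , 778 ]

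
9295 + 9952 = 19247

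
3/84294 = 1/28098 = 0.00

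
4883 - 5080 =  - 197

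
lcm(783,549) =47763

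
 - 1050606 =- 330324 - 720282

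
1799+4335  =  6134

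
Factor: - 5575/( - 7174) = 2^ (  -  1)*5^2*17^(  -  1)*211^( - 1 ) * 223^1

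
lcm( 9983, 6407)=429269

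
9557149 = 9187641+369508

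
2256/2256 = 1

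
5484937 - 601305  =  4883632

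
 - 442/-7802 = 221/3901 = 0.06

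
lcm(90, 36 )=180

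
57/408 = 19/136= 0.14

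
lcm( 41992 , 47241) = 377928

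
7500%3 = 0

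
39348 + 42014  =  81362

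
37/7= 37/7 = 5.29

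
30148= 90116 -59968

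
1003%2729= 1003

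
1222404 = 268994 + 953410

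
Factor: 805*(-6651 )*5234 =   -  28023123870 = - 2^1 * 3^2*5^1*7^1*23^1*739^1*2617^1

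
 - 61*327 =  - 19947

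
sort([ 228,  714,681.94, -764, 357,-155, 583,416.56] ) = [  -  764 , - 155, 228, 357,  416.56, 583, 681.94, 714 ] 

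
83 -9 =74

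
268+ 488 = 756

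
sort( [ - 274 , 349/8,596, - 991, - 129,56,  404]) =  [ - 991, - 274, - 129,349/8,56,404,596]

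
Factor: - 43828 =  - 2^2*10957^1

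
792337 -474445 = 317892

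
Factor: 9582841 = 9582841^1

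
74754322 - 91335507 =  - 16581185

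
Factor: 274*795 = 217830 = 2^1*3^1*5^1*53^1*137^1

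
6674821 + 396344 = 7071165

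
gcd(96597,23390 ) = 1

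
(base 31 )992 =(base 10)8930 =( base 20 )126a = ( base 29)AHR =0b10001011100010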